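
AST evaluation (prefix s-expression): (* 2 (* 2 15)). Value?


Evaluate inner: (* 2 15) = 30
Evaluate root: (* 2 30) = 60
Result: 60


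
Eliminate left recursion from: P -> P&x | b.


Left-recursive alternatives: P&x; non-recursive: b
Introduce P': P -> bP', P' -> &xP' | ε


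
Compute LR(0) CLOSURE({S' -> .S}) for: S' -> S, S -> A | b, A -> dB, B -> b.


Start: S' -> .S
For each item with dot before a nonterminal B, add B -> .γ for every B-production
Closure: [S' -> .S, S -> .A, S -> .b, A -> .dB]


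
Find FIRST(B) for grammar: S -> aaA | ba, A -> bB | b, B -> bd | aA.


Per alternative of B: FIRST(bd) = {b}; FIRST(aA) = {a}
FIRST(B) = {a, b}


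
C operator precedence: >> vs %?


'%' is multiplicative (level 10); '>>' is shift (level 8)
Higher level binds tighter
'%' has higher precedence than '>>'


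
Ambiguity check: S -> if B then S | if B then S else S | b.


dangling else: 'if B then if B then b else b' parses two ways
Ambiguous


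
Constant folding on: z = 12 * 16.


12 * 16 = 192 at compile time
Optimized: z = 192


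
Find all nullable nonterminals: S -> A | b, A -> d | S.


A nonterminal is nullable iff some alternative derives ε (directly, or every symbol in it is nullable)
Nullable: {}


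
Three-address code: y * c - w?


Break into single-operator statements:
t1 = y * c
t2 = t1 - w


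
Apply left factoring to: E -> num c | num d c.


Common prefix: 'num'
Factored: E -> num E', E' -> c | d c


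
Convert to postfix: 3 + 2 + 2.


Left to right (same or higher precedence on left)
Postfix: 3 2 + 2 +


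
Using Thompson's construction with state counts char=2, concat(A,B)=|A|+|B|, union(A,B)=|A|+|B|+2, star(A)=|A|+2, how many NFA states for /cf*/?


Syntax tree has 2 char leaf(s), 0 union(s), 1 star(s)
chars contribute 2×2 = 4; each union adds +2; each star adds +2
Total: 4 + 0 + 2 = 6 states


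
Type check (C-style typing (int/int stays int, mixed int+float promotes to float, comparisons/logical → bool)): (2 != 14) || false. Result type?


Operand types: bool || bool
Rule: logical operators take bool operands and yield bool
Result type: bool


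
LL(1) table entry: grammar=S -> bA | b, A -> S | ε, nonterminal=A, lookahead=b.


For [A, b]: 'b' ∈ FIRST(S)
Entry: A -> S


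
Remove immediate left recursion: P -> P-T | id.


Left-recursive alternatives: P-T; non-recursive: id
Introduce P': P -> idP', P' -> -TP' | ε


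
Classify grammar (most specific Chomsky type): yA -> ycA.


LHS has context (more than one symbol) and |LHS| ≤ |RHS|
Classification: Type 1 (Context-Sensitive)


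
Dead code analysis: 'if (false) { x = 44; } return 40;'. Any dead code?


condition is constant false, so the whole block is unreachable
Dead: 'if (false) { x = 44; }'


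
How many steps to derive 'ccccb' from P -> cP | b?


Derivation: P => cP => ccP => cccP => ccccP => ccccb
Steps: 5


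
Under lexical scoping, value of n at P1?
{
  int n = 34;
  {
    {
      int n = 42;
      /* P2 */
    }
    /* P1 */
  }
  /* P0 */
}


P1's block does not declare n; resolves to the enclosing declaration at depth 0
n = 34


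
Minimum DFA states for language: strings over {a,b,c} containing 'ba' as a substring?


KMP-style automaton: 2 progress states + 1 absorbing accept = 3
Minimal DFA: 3 states


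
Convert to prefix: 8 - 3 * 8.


'*' binds tighter: tree is (- 8 (* 3 8))
Prefix: - 8 * 3 8


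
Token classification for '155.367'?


Pattern: digits with a decimal point
Type: FLOAT_LITERAL


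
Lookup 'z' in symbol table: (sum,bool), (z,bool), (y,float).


Lookup 'z' → type bool


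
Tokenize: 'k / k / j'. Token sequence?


Scan left to right, longest-match per lexeme
Tokens: ID(k), OP(/), ID(k), OP(/), ID(j)


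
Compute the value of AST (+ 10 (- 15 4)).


Evaluate inner: (- 15 4) = 11
Evaluate root: (+ 10 11) = 21
Result: 21


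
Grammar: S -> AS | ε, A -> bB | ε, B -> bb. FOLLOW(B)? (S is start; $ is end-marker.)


$ ∈ FOLLOW(S). For each A -> αBβ: add FIRST(β)\{ε} to FOLLOW(B); if β nullable, add FOLLOW(A).
FOLLOW(B) = {$, b}


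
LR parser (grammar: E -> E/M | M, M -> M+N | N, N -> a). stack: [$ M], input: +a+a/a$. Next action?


shift '+' to continue M -> M+N
Action: shift


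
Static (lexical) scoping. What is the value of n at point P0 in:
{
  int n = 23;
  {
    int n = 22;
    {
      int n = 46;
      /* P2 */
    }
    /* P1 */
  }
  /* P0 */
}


n declared in the same block as P0
n = 23


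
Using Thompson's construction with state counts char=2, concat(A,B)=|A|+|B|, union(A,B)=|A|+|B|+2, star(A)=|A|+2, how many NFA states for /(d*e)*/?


Syntax tree has 2 char leaf(s), 0 union(s), 2 star(s)
chars contribute 2×2 = 4; each union adds +2; each star adds +2
Total: 4 + 0 + 4 = 8 states


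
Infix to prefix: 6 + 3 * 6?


'*' binds tighter: tree is (+ 6 (* 3 6))
Prefix: + 6 * 3 6


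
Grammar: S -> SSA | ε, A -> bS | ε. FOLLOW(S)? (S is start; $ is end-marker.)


$ ∈ FOLLOW(S). For each A -> αBβ: add FIRST(β)\{ε} to FOLLOW(B); if β nullable, add FOLLOW(A).
FOLLOW(S) = {$, b}


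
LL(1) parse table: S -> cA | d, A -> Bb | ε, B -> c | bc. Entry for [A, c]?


For [A, c]: 'c' ∈ FIRST(Bb)
Entry: A -> Bb


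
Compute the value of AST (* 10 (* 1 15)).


Evaluate inner: (* 1 15) = 15
Evaluate root: (* 10 15) = 150
Result: 150


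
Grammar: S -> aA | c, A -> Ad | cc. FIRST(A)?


Per alternative of A: FIRST(Ad) = {c}; FIRST(cc) = {c}
FIRST(A) = {c}


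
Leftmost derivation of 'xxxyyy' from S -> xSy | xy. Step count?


Derivation: S => xSy => xxSyy => xxxyyy
Steps: 3


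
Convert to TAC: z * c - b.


Break into single-operator statements:
t1 = z * c
t2 = t1 - b


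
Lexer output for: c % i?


Scan left to right, longest-match per lexeme
Tokens: ID(c), OP(%), ID(i)


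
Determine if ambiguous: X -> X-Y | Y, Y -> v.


precedence layered via separate nonterminal Y: deterministic
Unambiguous


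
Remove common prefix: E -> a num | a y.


Common prefix: 'a'
Factored: E -> a E', E' -> num | y


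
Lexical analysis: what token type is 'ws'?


Pattern: letter/underscore followed by alphanumerics, not a keyword
Type: IDENTIFIER


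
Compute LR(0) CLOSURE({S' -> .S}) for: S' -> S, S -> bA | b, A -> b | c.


Start: S' -> .S
For each item with dot before a nonterminal B, add B -> .γ for every B-production
Closure: [S' -> .S, S -> .bA, S -> .b]


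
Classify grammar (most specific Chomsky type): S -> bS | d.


Right-linear: every RHS is a terminal or a terminal followed by one nonterminal
Classification: Type 3 (Regular)


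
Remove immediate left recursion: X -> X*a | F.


Left-recursive alternatives: X*a; non-recursive: F
Introduce X': X -> FX', X' -> *aX' | ε


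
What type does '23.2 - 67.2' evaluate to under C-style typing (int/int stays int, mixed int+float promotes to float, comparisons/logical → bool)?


Operand types: float - float
Rule: mixed int/float promotes to float; int/int stays int
Result type: float


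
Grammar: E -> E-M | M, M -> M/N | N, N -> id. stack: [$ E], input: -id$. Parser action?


shift '-' to continue E -> E-M
Action: shift


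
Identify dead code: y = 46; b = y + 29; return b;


y is read by b's definition; b is returned
No dead code


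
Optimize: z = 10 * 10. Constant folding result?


10 * 10 = 100 at compile time
Optimized: z = 100


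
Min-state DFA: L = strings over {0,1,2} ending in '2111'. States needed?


Track the longest suffix of input matching a prefix of '2111': 5 classes (prefixes of length 0..4)
Minimal DFA: 5 states


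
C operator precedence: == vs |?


'==' is equality (level 6); '|' is bitwise OR (level 3)
Higher level binds tighter
'==' has higher precedence than '|'


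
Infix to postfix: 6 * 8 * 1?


Left to right (same or higher precedence on left)
Postfix: 6 8 * 1 *


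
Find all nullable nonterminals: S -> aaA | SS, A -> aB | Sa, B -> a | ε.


A nonterminal is nullable iff some alternative derives ε (directly, or every symbol in it is nullable)
Nullable: {B}


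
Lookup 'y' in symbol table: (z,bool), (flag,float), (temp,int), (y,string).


Lookup 'y' → type string


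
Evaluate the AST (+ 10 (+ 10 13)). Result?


Evaluate inner: (+ 10 13) = 23
Evaluate root: (+ 10 23) = 33
Result: 33


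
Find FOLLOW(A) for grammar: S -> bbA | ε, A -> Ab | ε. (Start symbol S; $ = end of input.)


$ ∈ FOLLOW(S). For each A -> αBβ: add FIRST(β)\{ε} to FOLLOW(B); if β nullable, add FOLLOW(A).
FOLLOW(A) = {$, b}


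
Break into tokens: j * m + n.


Scan left to right, longest-match per lexeme
Tokens: ID(j), OP(*), ID(m), OP(+), ID(n)


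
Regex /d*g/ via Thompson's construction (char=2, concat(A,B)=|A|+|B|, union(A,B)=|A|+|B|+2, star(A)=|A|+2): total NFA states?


Syntax tree has 2 char leaf(s), 0 union(s), 1 star(s)
chars contribute 2×2 = 4; each union adds +2; each star adds +2
Total: 4 + 0 + 2 = 6 states


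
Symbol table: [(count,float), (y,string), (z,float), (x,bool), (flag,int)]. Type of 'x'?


Lookup 'x' → type bool


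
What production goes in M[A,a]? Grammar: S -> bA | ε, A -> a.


For [A, a]: 'a' ∈ FIRST(a)
Entry: A -> a


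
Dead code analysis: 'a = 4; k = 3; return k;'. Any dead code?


a is assigned but never read
Dead: 'a = 4'


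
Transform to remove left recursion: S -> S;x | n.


Left-recursive alternatives: S;x; non-recursive: n
Introduce S': S -> nS', S' -> ;xS' | ε


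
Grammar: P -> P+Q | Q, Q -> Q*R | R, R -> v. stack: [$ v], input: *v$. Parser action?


'v' on top is the handle for R -> v
Action: reduce (R -> v)


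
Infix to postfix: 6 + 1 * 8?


* has higher precedence, evaluate 1*8 first
Postfix: 6 1 8 * +


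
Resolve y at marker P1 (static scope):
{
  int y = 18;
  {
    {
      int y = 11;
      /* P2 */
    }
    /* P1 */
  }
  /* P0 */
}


P1's block does not declare y; resolves to the enclosing declaration at depth 0
y = 18


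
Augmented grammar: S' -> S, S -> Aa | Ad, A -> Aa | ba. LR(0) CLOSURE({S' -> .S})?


Start: S' -> .S
For each item with dot before a nonterminal B, add B -> .γ for every B-production
Closure: [S' -> .S, S -> .Aa, S -> .Ad, A -> .Aa, A -> .ba]


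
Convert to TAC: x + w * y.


Break into single-operator statements:
t1 = w * y
t2 = x + t1


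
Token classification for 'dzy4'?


Pattern: letter/underscore followed by alphanumerics, not a keyword
Type: IDENTIFIER


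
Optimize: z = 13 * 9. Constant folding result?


13 * 9 = 117 at compile time
Optimized: z = 117


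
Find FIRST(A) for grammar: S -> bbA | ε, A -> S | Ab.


Per alternative of A: FIRST(S) = {b, ε}; FIRST(Ab) = {b}
FIRST(A) = {b, ε}


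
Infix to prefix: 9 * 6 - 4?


left-to-right (same/higher precedence on left): tree is (- (* 9 6) 4)
Prefix: - * 9 6 4


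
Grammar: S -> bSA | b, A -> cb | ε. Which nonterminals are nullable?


A nonterminal is nullable iff some alternative derives ε (directly, or every symbol in it is nullable)
Nullable: {A}


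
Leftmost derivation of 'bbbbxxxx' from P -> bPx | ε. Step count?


Derivation: P => bPx => bbPxx => bbbPxxx => bbbbPxxxx => bbbbxxxx
Steps: 5


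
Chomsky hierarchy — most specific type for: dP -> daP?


LHS has context (more than one symbol) and |LHS| ≤ |RHS|
Classification: Type 1 (Context-Sensitive)


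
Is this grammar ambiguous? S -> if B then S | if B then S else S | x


dangling else: 'if B then if B then x else x' parses two ways
Ambiguous


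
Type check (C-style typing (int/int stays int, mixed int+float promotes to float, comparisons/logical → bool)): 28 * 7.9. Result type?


Operand types: int * float
Rule: mixed int/float promotes to float; int/int stays int
Result type: float


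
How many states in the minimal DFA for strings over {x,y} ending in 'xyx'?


Track the longest suffix of input matching a prefix of 'xyx': 4 classes (prefixes of length 0..3)
Minimal DFA: 4 states


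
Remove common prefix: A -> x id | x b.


Common prefix: 'x'
Factored: A -> x A', A' -> id | b


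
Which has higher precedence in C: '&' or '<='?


'<=' is relational (level 7); '&' is bitwise AND (level 5)
Higher level binds tighter
'<=' has higher precedence than '&'


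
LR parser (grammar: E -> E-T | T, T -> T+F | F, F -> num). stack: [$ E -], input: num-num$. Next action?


no handle ('E-' is not any RHS); shift 'num'
Action: shift


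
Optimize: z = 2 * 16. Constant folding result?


2 * 16 = 32 at compile time
Optimized: z = 32


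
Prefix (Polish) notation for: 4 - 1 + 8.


left-to-right (same/higher precedence on left): tree is (+ (- 4 1) 8)
Prefix: + - 4 1 8


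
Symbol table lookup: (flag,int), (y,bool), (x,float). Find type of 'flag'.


Lookup 'flag' → type int


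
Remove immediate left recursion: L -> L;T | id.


Left-recursive alternatives: L;T; non-recursive: id
Introduce L': L -> idL', L' -> ;TL' | ε


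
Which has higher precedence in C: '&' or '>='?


'>=' is relational (level 7); '&' is bitwise AND (level 5)
Higher level binds tighter
'>=' has higher precedence than '&'


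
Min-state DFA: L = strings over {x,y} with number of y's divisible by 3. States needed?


Track (count of y) mod 3: states 0..2, accept at 0
Minimal DFA: 3 states


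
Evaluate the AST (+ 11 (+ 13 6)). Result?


Evaluate inner: (+ 13 6) = 19
Evaluate root: (+ 11 19) = 30
Result: 30


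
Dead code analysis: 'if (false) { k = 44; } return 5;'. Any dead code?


condition is constant false, so the whole block is unreachable
Dead: 'if (false) { k = 44; }'


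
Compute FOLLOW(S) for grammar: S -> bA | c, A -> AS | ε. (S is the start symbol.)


$ ∈ FOLLOW(S). For each A -> αBβ: add FIRST(β)\{ε} to FOLLOW(B); if β nullable, add FOLLOW(A).
FOLLOW(S) = {$, b, c}


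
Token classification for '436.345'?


Pattern: digits with a decimal point
Type: FLOAT_LITERAL


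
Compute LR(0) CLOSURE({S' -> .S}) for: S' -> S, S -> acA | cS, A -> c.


Start: S' -> .S
For each item with dot before a nonterminal B, add B -> .γ for every B-production
Closure: [S' -> .S, S -> .acA, S -> .cS]


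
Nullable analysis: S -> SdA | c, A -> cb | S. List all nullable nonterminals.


A nonterminal is nullable iff some alternative derives ε (directly, or every symbol in it is nullable)
Nullable: {}


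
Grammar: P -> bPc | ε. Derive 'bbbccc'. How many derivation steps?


Derivation: P => bPc => bbPcc => bbbPccc => bbbccc
Steps: 4


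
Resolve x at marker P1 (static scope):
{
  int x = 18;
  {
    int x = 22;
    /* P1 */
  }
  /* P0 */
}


x declared in the same block as P1
x = 22


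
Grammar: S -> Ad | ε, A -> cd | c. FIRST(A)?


Per alternative of A: FIRST(cd) = {c}; FIRST(c) = {c}
FIRST(A) = {c}


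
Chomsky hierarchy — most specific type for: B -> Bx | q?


Left-linear: every RHS is a terminal or one nonterminal followed by a terminal
Classification: Type 3 (Regular)


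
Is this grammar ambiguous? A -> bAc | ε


balanced b^n…c^n: each string has a unique parse
Unambiguous


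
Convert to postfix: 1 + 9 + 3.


Left to right (same or higher precedence on left)
Postfix: 1 9 + 3 +


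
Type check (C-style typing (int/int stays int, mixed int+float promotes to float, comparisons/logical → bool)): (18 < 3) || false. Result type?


Operand types: bool || bool
Rule: logical operators take bool operands and yield bool
Result type: bool


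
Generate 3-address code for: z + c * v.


Break into single-operator statements:
t1 = c * v
t2 = z + t1


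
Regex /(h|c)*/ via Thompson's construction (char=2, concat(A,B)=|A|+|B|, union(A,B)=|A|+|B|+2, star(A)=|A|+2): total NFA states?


Syntax tree has 2 char leaf(s), 1 union(s), 1 star(s)
chars contribute 2×2 = 4; each union adds +2; each star adds +2
Total: 4 + 2 + 2 = 8 states


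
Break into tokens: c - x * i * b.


Scan left to right, longest-match per lexeme
Tokens: ID(c), OP(-), ID(x), OP(*), ID(i), OP(*), ID(b)


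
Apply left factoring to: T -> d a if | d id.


Common prefix: 'd'
Factored: T -> d T', T' -> a if | id


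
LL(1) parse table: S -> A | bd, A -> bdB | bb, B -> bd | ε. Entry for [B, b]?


For [B, b]: 'b' ∈ FIRST(bd)
Entry: B -> bd


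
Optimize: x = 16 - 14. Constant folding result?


16 - 14 = 2 at compile time
Optimized: x = 2


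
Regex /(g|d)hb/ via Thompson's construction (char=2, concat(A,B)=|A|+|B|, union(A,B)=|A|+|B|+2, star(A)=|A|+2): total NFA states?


Syntax tree has 4 char leaf(s), 1 union(s), 0 star(s)
chars contribute 4×2 = 8; each union adds +2; each star adds +2
Total: 8 + 2 + 0 = 10 states


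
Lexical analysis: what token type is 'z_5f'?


Pattern: letter/underscore followed by alphanumerics, not a keyword
Type: IDENTIFIER


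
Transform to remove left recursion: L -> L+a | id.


Left-recursive alternatives: L+a; non-recursive: id
Introduce L': L -> idL', L' -> +aL' | ε


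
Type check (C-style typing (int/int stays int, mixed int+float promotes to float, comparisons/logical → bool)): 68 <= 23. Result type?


Operand types: int <= int
Rule: comparison yields bool
Result type: bool


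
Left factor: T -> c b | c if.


Common prefix: 'c'
Factored: T -> c T', T' -> b | if


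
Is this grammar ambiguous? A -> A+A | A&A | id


'id+id&id' has two parse trees (no precedence encoded between + and &)
Ambiguous


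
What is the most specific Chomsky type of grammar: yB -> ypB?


LHS has context (more than one symbol) and |LHS| ≤ |RHS|
Classification: Type 1 (Context-Sensitive)


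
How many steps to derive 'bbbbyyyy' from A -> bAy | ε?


Derivation: A => bAy => bbAyy => bbbAyyy => bbbbAyyyy => bbbbyyyy
Steps: 5


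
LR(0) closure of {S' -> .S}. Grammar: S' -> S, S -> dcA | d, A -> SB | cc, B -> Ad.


Start: S' -> .S
For each item with dot before a nonterminal B, add B -> .γ for every B-production
Closure: [S' -> .S, S -> .dcA, S -> .d]


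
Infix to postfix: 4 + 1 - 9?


Left to right (same or higher precedence on left)
Postfix: 4 1 + 9 -


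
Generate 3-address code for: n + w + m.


Break into single-operator statements:
t1 = n + w
t2 = t1 + m


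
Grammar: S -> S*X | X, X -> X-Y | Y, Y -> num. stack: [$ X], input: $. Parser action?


lookahead ∉ {-} so X won't extend; reduce S -> X
Action: reduce (S -> X)


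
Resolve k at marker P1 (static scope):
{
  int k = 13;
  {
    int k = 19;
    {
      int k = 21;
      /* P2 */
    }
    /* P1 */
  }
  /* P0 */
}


k declared in the same block as P1
k = 19


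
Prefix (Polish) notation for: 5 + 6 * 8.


'*' binds tighter: tree is (+ 5 (* 6 8))
Prefix: + 5 * 6 8


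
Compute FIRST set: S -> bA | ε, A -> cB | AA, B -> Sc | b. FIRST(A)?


Per alternative of A: FIRST(cB) = {c}; FIRST(AA) = {c}
FIRST(A) = {c}


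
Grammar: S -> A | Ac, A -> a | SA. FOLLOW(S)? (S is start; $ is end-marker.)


$ ∈ FOLLOW(S). For each A -> αBβ: add FIRST(β)\{ε} to FOLLOW(B); if β nullable, add FOLLOW(A).
FOLLOW(S) = {$, a}


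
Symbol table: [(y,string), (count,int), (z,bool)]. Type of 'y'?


Lookup 'y' → type string


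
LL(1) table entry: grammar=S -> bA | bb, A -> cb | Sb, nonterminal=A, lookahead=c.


For [A, c]: 'c' ∈ FIRST(cb)
Entry: A -> cb


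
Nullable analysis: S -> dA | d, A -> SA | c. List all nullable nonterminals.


A nonterminal is nullable iff some alternative derives ε (directly, or every symbol in it is nullable)
Nullable: {}


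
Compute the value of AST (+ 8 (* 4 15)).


Evaluate inner: (* 4 15) = 60
Evaluate root: (+ 8 60) = 68
Result: 68


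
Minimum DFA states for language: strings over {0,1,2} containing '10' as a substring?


KMP-style automaton: 2 progress states + 1 absorbing accept = 3
Minimal DFA: 3 states


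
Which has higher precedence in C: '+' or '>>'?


'+' is additive (level 9); '>>' is shift (level 8)
Higher level binds tighter
'+' has higher precedence than '>>'


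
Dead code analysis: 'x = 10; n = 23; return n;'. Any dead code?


x is assigned but never read
Dead: 'x = 10'


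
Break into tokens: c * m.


Scan left to right, longest-match per lexeme
Tokens: ID(c), OP(*), ID(m)


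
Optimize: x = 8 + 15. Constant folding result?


8 + 15 = 23 at compile time
Optimized: x = 23


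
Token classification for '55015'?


Pattern: digits only
Type: INTEGER_LITERAL


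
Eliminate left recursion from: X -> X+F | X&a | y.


Left-recursive alternatives: X+F, X&a; non-recursive: y
Introduce X': X -> yX', X' -> +FX' | &aX' | ε


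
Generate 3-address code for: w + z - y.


Break into single-operator statements:
t1 = w + z
t2 = t1 - y


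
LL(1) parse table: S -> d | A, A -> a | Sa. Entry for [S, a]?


For [S, a]: 'a' ∈ FIRST(A)
Entry: S -> A


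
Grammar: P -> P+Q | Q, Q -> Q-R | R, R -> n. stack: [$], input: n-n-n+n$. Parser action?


no handle on stack; shift 'n'
Action: shift


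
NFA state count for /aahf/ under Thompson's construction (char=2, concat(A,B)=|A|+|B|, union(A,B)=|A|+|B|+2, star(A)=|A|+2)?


Syntax tree has 4 char leaf(s), 0 union(s), 0 star(s)
chars contribute 4×2 = 8; each union adds +2; each star adds +2
Total: 8 + 0 + 0 = 8 states


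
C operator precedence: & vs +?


'+' is additive (level 9); '&' is bitwise AND (level 5)
Higher level binds tighter
'+' has higher precedence than '&'


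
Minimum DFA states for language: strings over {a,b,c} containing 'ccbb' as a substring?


KMP-style automaton: 4 progress states + 1 absorbing accept = 5
Minimal DFA: 5 states


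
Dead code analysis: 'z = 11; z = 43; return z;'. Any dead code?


first assignment to z is overwritten before any read
Dead: 'z = 11'


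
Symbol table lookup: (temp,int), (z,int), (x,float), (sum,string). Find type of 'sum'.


Lookup 'sum' → type string


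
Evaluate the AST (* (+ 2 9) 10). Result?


Evaluate inner: (+ 2 9) = 11
Evaluate root: (* 11 10) = 110
Result: 110


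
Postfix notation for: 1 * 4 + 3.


Left to right (same or higher precedence on left)
Postfix: 1 4 * 3 +


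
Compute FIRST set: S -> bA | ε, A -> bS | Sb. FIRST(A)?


Per alternative of A: FIRST(bS) = {b}; FIRST(Sb) = {b}
FIRST(A) = {b}


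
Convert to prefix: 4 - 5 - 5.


left-to-right (same/higher precedence on left): tree is (- (- 4 5) 5)
Prefix: - - 4 5 5


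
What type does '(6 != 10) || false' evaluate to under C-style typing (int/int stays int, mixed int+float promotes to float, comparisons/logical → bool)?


Operand types: bool || bool
Rule: logical operators take bool operands and yield bool
Result type: bool


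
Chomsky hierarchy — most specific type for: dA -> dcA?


LHS has context (more than one symbol) and |LHS| ≤ |RHS|
Classification: Type 1 (Context-Sensitive)


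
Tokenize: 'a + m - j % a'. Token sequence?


Scan left to right, longest-match per lexeme
Tokens: ID(a), OP(+), ID(m), OP(-), ID(j), OP(%), ID(a)


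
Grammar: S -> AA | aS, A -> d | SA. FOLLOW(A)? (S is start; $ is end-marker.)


$ ∈ FOLLOW(S). For each A -> αBβ: add FIRST(β)\{ε} to FOLLOW(B); if β nullable, add FOLLOW(A).
FOLLOW(A) = {$, a, d}


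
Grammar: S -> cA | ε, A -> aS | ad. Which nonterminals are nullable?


A nonterminal is nullable iff some alternative derives ε (directly, or every symbol in it is nullable)
Nullable: {S}


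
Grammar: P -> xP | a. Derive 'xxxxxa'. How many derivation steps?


Derivation: P => xP => xxP => xxxP => xxxxP => xxxxxP => xxxxxa
Steps: 6


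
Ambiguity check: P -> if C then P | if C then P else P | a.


dangling else: 'if C then if C then a else a' parses two ways
Ambiguous


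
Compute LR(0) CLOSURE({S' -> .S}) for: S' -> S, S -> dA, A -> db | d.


Start: S' -> .S
For each item with dot before a nonterminal B, add B -> .γ for every B-production
Closure: [S' -> .S, S -> .dA]


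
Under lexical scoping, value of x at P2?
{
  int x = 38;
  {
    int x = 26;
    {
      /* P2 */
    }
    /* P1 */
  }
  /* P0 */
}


P2's block does not declare x; resolves to the enclosing declaration at depth 1
x = 26


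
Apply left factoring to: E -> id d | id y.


Common prefix: 'id'
Factored: E -> id E', E' -> d | y


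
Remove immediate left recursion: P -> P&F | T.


Left-recursive alternatives: P&F; non-recursive: T
Introduce P': P -> TP', P' -> &FP' | ε


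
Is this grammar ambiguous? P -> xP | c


right-linear, alternatives start with distinct terminals 'x' vs 'c': unique leftmost derivation
Unambiguous


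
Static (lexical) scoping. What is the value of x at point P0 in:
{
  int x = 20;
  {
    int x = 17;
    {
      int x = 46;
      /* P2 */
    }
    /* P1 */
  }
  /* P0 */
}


x declared in the same block as P0
x = 20


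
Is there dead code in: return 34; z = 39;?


statement follows a return and is unreachable
Dead: 'z = 39'


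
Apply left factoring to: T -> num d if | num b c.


Common prefix: 'num'
Factored: T -> num T', T' -> d if | b c


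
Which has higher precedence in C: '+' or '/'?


'/' is multiplicative (level 10); '+' is additive (level 9)
Higher level binds tighter
'/' has higher precedence than '+'


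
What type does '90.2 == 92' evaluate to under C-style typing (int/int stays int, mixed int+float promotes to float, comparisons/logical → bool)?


Operand types: float == int
Rule: comparison yields bool
Result type: bool


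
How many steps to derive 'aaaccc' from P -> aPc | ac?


Derivation: P => aPc => aaPcc => aaaccc
Steps: 3


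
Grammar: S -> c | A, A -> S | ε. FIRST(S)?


Per alternative of S: FIRST(c) = {c}; FIRST(A) = {c, ε}
FIRST(S) = {c, ε}


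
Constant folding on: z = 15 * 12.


15 * 12 = 180 at compile time
Optimized: z = 180


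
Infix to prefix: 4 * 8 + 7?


left-to-right (same/higher precedence on left): tree is (+ (* 4 8) 7)
Prefix: + * 4 8 7


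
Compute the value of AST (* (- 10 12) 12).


Evaluate inner: (- 10 12) = -2
Evaluate root: (* -2 12) = -24
Result: -24


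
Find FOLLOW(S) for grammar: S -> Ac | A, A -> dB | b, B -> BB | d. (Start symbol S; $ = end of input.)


$ ∈ FOLLOW(S). For each A -> αBβ: add FIRST(β)\{ε} to FOLLOW(B); if β nullable, add FOLLOW(A).
FOLLOW(S) = {$}


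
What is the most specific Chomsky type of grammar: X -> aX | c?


Right-linear: every RHS is a terminal or a terminal followed by one nonterminal
Classification: Type 3 (Regular)


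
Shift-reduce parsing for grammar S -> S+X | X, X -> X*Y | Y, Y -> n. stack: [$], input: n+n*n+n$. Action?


no handle on stack; shift 'n'
Action: shift


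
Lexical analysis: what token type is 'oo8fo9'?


Pattern: letter/underscore followed by alphanumerics, not a keyword
Type: IDENTIFIER


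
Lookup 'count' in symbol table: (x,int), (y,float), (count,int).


Lookup 'count' → type int


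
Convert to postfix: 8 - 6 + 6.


Left to right (same or higher precedence on left)
Postfix: 8 6 - 6 +


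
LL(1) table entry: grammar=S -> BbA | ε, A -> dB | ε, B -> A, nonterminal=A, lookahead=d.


For [A, d]: 'd' ∈ FIRST(dB)
Entry: A -> dB


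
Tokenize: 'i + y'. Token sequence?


Scan left to right, longest-match per lexeme
Tokens: ID(i), OP(+), ID(y)


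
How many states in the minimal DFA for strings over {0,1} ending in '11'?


Track the longest suffix of input matching a prefix of '11': 3 classes (prefixes of length 0..2)
Minimal DFA: 3 states


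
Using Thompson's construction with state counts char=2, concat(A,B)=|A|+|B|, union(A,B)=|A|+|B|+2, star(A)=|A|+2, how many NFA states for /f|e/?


Syntax tree has 2 char leaf(s), 1 union(s), 0 star(s)
chars contribute 2×2 = 4; each union adds +2; each star adds +2
Total: 4 + 2 + 0 = 6 states


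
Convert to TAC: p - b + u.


Break into single-operator statements:
t1 = p - b
t2 = t1 + u


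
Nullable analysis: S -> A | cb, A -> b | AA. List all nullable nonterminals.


A nonterminal is nullable iff some alternative derives ε (directly, or every symbol in it is nullable)
Nullable: {}


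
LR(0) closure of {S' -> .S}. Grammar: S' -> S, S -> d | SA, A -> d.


Start: S' -> .S
For each item with dot before a nonterminal B, add B -> .γ for every B-production
Closure: [S' -> .S, S -> .d, S -> .SA]


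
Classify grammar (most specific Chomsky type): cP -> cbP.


LHS has context (more than one symbol) and |LHS| ≤ |RHS|
Classification: Type 1 (Context-Sensitive)


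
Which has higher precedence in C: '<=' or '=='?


'<=' is relational (level 7); '==' is equality (level 6)
Higher level binds tighter
'<=' has higher precedence than '=='


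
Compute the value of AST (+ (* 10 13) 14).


Evaluate inner: (* 10 13) = 130
Evaluate root: (+ 130 14) = 144
Result: 144


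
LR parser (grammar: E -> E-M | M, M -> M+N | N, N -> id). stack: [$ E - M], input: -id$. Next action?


handle 'E-M' on top; lookahead ∈ FOLLOW(E) = {-, $}
Action: reduce (E -> E-M)


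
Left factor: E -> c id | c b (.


Common prefix: 'c'
Factored: E -> c E', E' -> id | b (


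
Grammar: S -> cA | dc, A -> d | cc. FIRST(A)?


Per alternative of A: FIRST(d) = {d}; FIRST(cc) = {c}
FIRST(A) = {c, d}


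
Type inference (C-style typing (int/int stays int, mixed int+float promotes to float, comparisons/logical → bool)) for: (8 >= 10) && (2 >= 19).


Operand types: bool && bool
Rule: logical operators take bool operands and yield bool
Result type: bool


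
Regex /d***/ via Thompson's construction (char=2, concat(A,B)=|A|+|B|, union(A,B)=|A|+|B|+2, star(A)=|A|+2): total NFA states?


Syntax tree has 1 char leaf(s), 0 union(s), 3 star(s)
chars contribute 1×2 = 2; each union adds +2; each star adds +2
Total: 2 + 0 + 6 = 8 states


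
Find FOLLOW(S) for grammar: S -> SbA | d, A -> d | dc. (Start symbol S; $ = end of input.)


$ ∈ FOLLOW(S). For each A -> αBβ: add FIRST(β)\{ε} to FOLLOW(B); if β nullable, add FOLLOW(A).
FOLLOW(S) = {$, b}


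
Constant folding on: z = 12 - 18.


12 - 18 = -6 at compile time
Optimized: z = -6


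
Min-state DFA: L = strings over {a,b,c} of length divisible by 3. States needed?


Track length mod 3: states 0..2, accept at 0
Minimal DFA: 3 states


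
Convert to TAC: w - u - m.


Break into single-operator statements:
t1 = w - u
t2 = t1 - m


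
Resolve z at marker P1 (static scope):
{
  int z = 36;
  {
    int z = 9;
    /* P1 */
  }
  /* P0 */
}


z declared in the same block as P1
z = 9


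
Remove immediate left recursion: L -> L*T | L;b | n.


Left-recursive alternatives: L*T, L;b; non-recursive: n
Introduce L': L -> nL', L' -> *TL' | ;bL' | ε


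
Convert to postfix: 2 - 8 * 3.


* has higher precedence, evaluate 8*3 first
Postfix: 2 8 3 * -


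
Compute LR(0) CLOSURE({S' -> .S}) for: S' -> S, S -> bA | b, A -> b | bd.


Start: S' -> .S
For each item with dot before a nonterminal B, add B -> .γ for every B-production
Closure: [S' -> .S, S -> .bA, S -> .b]


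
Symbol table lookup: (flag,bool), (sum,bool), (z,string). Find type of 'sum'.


Lookup 'sum' → type bool


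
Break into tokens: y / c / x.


Scan left to right, longest-match per lexeme
Tokens: ID(y), OP(/), ID(c), OP(/), ID(x)


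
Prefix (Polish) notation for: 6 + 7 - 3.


left-to-right (same/higher precedence on left): tree is (- (+ 6 7) 3)
Prefix: - + 6 7 3


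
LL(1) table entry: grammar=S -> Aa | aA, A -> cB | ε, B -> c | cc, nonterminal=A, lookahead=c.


For [A, c]: 'c' ∈ FIRST(cB)
Entry: A -> cB


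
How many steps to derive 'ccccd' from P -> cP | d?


Derivation: P => cP => ccP => cccP => ccccP => ccccd
Steps: 5


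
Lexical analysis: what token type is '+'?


Pattern: operator symbol
Type: OPERATOR


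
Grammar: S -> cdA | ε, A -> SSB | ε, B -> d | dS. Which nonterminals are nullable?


A nonterminal is nullable iff some alternative derives ε (directly, or every symbol in it is nullable)
Nullable: {A, S}


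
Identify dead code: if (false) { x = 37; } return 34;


condition is constant false, so the whole block is unreachable
Dead: 'if (false) { x = 37; }'


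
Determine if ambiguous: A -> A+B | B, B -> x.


precedence layered via separate nonterminal B: deterministic
Unambiguous


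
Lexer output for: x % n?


Scan left to right, longest-match per lexeme
Tokens: ID(x), OP(%), ID(n)


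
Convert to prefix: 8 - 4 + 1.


left-to-right (same/higher precedence on left): tree is (+ (- 8 4) 1)
Prefix: + - 8 4 1


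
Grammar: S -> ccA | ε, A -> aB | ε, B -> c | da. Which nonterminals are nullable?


A nonterminal is nullable iff some alternative derives ε (directly, or every symbol in it is nullable)
Nullable: {A, S}


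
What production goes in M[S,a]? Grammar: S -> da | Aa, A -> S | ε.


For [S, a]: 'a' ∈ FIRST(Aa)
Entry: S -> Aa


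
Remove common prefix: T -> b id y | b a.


Common prefix: 'b'
Factored: T -> b T', T' -> id y | a


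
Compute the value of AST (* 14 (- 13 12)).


Evaluate inner: (- 13 12) = 1
Evaluate root: (* 14 1) = 14
Result: 14


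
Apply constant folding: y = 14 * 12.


14 * 12 = 168 at compile time
Optimized: y = 168


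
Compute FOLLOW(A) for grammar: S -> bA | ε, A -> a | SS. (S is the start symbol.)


$ ∈ FOLLOW(S). For each A -> αBβ: add FIRST(β)\{ε} to FOLLOW(B); if β nullable, add FOLLOW(A).
FOLLOW(A) = {$, b}


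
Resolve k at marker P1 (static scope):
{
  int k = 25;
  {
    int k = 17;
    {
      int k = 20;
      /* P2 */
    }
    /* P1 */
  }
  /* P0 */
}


k declared in the same block as P1
k = 17


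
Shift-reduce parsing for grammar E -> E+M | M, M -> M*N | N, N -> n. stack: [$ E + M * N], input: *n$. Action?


handle 'M*N' on top
Action: reduce (M -> M*N)


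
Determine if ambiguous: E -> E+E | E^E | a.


'a+a^a' has two parse trees (no precedence encoded between + and ^)
Ambiguous


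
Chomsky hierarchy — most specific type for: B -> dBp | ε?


Single nonterminal LHS, but d^n p^n is not regular
Classification: Type 2 (Context-Free)


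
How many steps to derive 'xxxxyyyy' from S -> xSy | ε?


Derivation: S => xSy => xxSyy => xxxSyyy => xxxxSyyyy => xxxxyyyy
Steps: 5


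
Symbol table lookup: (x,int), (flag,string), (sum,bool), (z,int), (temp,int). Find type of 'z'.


Lookup 'z' → type int


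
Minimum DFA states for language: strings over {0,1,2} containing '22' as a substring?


KMP-style automaton: 2 progress states + 1 absorbing accept = 3
Minimal DFA: 3 states


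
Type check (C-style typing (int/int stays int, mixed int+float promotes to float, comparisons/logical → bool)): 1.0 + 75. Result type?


Operand types: float + int
Rule: mixed int/float promotes to float; int/int stays int
Result type: float


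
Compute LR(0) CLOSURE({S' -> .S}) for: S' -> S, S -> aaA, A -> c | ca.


Start: S' -> .S
For each item with dot before a nonterminal B, add B -> .γ for every B-production
Closure: [S' -> .S, S -> .aaA]


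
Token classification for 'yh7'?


Pattern: letter/underscore followed by alphanumerics, not a keyword
Type: IDENTIFIER


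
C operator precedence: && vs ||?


'&&' is logical AND (level 2); '||' is logical OR (level 1)
Higher level binds tighter
'&&' has higher precedence than '||'


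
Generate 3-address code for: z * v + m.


Break into single-operator statements:
t1 = z * v
t2 = t1 + m


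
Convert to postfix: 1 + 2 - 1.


Left to right (same or higher precedence on left)
Postfix: 1 2 + 1 -


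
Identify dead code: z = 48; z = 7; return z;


first assignment to z is overwritten before any read
Dead: 'z = 48'


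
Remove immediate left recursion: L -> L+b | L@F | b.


Left-recursive alternatives: L+b, L@F; non-recursive: b
Introduce L': L -> bL', L' -> +bL' | @FL' | ε


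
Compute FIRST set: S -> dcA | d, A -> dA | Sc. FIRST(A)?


Per alternative of A: FIRST(dA) = {d}; FIRST(Sc) = {d}
FIRST(A) = {d}


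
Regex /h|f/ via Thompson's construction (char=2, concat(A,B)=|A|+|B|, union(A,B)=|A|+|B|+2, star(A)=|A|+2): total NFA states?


Syntax tree has 2 char leaf(s), 1 union(s), 0 star(s)
chars contribute 2×2 = 4; each union adds +2; each star adds +2
Total: 4 + 2 + 0 = 6 states


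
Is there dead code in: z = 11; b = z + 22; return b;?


z is read by b's definition; b is returned
No dead code


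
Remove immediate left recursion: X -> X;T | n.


Left-recursive alternatives: X;T; non-recursive: n
Introduce X': X -> nX', X' -> ;TX' | ε


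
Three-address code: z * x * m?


Break into single-operator statements:
t1 = z * x
t2 = t1 * m


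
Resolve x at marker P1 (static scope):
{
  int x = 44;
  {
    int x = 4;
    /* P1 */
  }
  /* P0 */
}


x declared in the same block as P1
x = 4


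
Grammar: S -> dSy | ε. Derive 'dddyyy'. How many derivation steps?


Derivation: S => dSy => ddSyy => dddSyyy => dddyyy
Steps: 4


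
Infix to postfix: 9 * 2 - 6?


Left to right (same or higher precedence on left)
Postfix: 9 2 * 6 -


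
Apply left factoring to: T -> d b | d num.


Common prefix: 'd'
Factored: T -> d T', T' -> b | num


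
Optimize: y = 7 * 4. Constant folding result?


7 * 4 = 28 at compile time
Optimized: y = 28


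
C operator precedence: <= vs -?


'-' is additive (level 9); '<=' is relational (level 7)
Higher level binds tighter
'-' has higher precedence than '<='


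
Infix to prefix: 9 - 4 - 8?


left-to-right (same/higher precedence on left): tree is (- (- 9 4) 8)
Prefix: - - 9 4 8


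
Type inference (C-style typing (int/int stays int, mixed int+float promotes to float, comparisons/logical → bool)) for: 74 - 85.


Operand types: int - int
Rule: mixed int/float promotes to float; int/int stays int
Result type: int


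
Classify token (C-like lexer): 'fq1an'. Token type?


Pattern: letter/underscore followed by alphanumerics, not a keyword
Type: IDENTIFIER


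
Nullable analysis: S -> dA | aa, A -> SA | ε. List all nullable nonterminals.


A nonterminal is nullable iff some alternative derives ε (directly, or every symbol in it is nullable)
Nullable: {A}


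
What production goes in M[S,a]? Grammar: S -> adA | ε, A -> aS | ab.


For [S, a]: 'a' ∈ FIRST(adA)
Entry: S -> adA


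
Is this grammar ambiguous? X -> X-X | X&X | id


'id-id&id' has two parse trees (no precedence encoded between - and &)
Ambiguous


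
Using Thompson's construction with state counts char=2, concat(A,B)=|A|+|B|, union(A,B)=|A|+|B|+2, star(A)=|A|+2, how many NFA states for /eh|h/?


Syntax tree has 3 char leaf(s), 1 union(s), 0 star(s)
chars contribute 3×2 = 6; each union adds +2; each star adds +2
Total: 6 + 2 + 0 = 8 states


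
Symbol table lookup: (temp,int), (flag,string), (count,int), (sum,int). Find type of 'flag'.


Lookup 'flag' → type string


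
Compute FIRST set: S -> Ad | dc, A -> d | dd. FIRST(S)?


Per alternative of S: FIRST(Ad) = {d}; FIRST(dc) = {d}
FIRST(S) = {d}


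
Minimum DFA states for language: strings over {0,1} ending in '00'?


Track the longest suffix of input matching a prefix of '00': 3 classes (prefixes of length 0..2)
Minimal DFA: 3 states
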